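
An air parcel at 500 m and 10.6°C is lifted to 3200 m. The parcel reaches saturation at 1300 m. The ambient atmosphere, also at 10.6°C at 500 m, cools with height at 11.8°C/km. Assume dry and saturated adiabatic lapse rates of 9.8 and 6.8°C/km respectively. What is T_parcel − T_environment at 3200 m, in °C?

+11.1°C (parcel warmer than environment)

Parcel:
  500–1300 m, dry: Δz = 0.8 km ⇒ ΔT = -7.84°C; T = 2.76°C
  1300–3200 m, saturated: Δz = 1.9 km ⇒ ΔT = -12.92°C; T = -10.16°C
Environment:
  500–3200 m, environment: Δz = 2.7 km ⇒ ΔT = -31.86°C; T = -21.26°C
T_parcel − T_env = -10.16 − (-21.26) = +11.1°C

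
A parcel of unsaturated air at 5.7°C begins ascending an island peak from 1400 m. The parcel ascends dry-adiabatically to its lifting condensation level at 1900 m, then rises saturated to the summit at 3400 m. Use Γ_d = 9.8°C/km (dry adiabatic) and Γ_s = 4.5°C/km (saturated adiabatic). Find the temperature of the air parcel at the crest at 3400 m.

-5.95°C

Dry to 1900 m: -9.8 × 0.5 km = -4.9°C, so T = 0.8°C.
Saturated to 3400 m: -4.5 × 1.5 km = -6.75°C, so T = -5.95°C.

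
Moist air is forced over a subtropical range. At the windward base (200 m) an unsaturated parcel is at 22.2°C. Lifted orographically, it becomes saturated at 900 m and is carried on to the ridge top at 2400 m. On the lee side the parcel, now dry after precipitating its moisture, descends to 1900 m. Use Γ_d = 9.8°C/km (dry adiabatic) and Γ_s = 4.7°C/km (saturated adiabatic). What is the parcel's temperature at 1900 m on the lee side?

From 200 m to 900 m (dry): cools by 9.8 × 0.7 = 6.86°C, giving 15.34°C.
From 900 m to 2400 m (saturated): cools by 4.7 × 1.5 = 7.05°C, giving 8.29°C.
From 2400 m to 1900 m (dry descent): warms by 9.8 × 0.5 = 4.9°C, giving 13.19°C.

13.19°C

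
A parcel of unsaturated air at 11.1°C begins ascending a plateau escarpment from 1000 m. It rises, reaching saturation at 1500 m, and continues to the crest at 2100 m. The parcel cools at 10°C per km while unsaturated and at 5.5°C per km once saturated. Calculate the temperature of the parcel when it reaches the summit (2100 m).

2.8°C

1000 → 1500 m (dry, 10°C/km): ΔT = -10 × 0.5 = -5°C → T = 6.1°C
1500 → 2100 m (saturated, 5.5°C/km): ΔT = -5.5 × 0.6 = -3.3°C → T = 2.8°C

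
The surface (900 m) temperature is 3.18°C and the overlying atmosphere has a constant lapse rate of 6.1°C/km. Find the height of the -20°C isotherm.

4700 m

Height above start = (3.18 − (-20)) / 6.1 = 3.8 km
Altitude = 900 m + 3800 m = 4700 m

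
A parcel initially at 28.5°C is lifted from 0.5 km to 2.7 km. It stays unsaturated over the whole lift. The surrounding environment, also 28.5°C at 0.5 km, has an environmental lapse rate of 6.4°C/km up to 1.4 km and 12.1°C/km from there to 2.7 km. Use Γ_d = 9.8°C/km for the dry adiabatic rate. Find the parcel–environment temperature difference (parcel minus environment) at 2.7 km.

Parcel:
  Dry to 2700 m: -9.8 × 2.2 km = -21.56°C, so T = 6.94°C.
Environment:
  Environment, lower layer to 1400 m: -6.4 × 0.9 km = -5.76°C, so T = 22.74°C.
  Environment, upper layer to 2700 m: -12.1 × 1.3 km = -15.73°C, so T = 7.01°C.
T_parcel − T_env = 6.94 − 7.01 = -0.07°C

-0.07°C (parcel cooler than environment)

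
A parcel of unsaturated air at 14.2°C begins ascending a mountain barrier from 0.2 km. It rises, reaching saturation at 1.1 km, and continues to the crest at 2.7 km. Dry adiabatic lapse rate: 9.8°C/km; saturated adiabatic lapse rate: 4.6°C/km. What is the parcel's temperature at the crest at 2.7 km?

-1.98°C

Dry to 1100 m: -9.8 × 0.9 km = -8.82°C, so T = 5.38°C.
Saturated to 2700 m: -4.6 × 1.6 km = -7.36°C, so T = -1.98°C.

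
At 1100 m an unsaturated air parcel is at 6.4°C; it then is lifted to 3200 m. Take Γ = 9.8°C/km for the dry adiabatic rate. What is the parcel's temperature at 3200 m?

-14.18°C

Dry adiabatic to 3200 m: -9.8 × 2.1 km = -20.58°C, so T = -14.18°C.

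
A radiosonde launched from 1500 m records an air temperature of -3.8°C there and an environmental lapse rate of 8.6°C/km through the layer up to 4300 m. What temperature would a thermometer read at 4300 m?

1500 → 4300 m (environmental, 8.6°C/km): ΔT = -8.6 × 2.8 = -24.08°C → T = -27.88°C

-27.88°C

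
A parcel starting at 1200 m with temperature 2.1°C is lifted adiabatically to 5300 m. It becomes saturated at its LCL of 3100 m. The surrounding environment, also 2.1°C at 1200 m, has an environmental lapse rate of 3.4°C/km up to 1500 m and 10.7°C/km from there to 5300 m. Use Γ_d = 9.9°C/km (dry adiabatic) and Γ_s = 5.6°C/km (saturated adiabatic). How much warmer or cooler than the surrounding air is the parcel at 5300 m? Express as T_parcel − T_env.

Parcel:
  Dry to 3100 m: -9.9 × 1.9 km = -18.81°C, so T = -16.71°C.
  Saturated to 5300 m: -5.6 × 2.2 km = -12.32°C, so T = -29.03°C.
Environment:
  Environment, lower layer to 1500 m: -3.4 × 0.3 km = -1.02°C, so T = 1.08°C.
  Environment, upper layer to 5300 m: -10.7 × 3.8 km = -40.66°C, so T = -39.58°C.
T_parcel − T_env = -29.03 − (-39.58) = +10.55°C

+10.55°C (parcel warmer than environment)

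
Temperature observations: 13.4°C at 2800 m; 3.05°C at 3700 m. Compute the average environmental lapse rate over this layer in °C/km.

Γ = −ΔT/Δz = (13.4 − 3.05) / (3700 − 2800) m
  = 10.35°C / 0.9 km = 11.5°C/km

11.5°C/km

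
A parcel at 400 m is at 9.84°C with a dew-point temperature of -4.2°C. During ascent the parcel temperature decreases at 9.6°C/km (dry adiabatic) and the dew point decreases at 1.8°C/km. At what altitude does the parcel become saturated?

2200 m

T and T_d converge at 9.6 − 1.8 = 7.8°C per km
Height above start = (9.84 − (-4.2)) / 7.8 = 1.8 km
LCL altitude = 400 m + 1800 m = 2200 m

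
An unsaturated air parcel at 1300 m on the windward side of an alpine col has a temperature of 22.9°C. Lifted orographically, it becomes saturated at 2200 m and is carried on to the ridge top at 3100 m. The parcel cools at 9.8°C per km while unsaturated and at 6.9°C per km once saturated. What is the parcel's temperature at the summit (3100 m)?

7.87°C

1300 → 2200 m (dry, 9.8°C/km): ΔT = -9.8 × 0.9 = -8.82°C → T = 14.08°C
2200 → 3100 m (saturated, 6.9°C/km): ΔT = -6.9 × 0.9 = -6.21°C → T = 7.87°C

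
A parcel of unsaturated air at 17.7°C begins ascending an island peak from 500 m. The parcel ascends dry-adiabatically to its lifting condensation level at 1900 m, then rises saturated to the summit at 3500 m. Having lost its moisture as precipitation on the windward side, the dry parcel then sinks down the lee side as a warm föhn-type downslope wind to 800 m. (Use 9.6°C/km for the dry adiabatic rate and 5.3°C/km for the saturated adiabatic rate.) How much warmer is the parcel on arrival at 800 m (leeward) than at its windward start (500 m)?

+4°C

500 → 1900 m (dry, 9.6°C/km): ΔT = -9.6 × 1.4 = -13.44°C → T = 4.26°C
1900 → 3500 m (saturated, 5.3°C/km): ΔT = -5.3 × 1.6 = -8.48°C → T = -4.22°C
3500 → 800 m (dry descent, 9.6°C/km): ΔT = +9.6 × 2.7 = +25.92°C → T = 21.7°C
Net change vs windward start: 21.7 − 17.7 = +4°C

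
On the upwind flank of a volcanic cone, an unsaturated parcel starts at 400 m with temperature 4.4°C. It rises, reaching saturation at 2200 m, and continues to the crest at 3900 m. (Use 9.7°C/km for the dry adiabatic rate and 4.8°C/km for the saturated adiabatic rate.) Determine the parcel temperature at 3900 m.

-21.22°C

Dry to 2200 m: -9.7 × 1.8 km = -17.46°C, so T = -13.06°C.
Saturated to 3900 m: -4.8 × 1.7 km = -8.16°C, so T = -21.22°C.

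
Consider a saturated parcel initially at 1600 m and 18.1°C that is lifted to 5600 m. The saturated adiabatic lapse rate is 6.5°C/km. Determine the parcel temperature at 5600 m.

1600–5600 m, saturated adiabatic: Δz = 4 km ⇒ ΔT = -26°C; T = -7.9°C

-7.9°C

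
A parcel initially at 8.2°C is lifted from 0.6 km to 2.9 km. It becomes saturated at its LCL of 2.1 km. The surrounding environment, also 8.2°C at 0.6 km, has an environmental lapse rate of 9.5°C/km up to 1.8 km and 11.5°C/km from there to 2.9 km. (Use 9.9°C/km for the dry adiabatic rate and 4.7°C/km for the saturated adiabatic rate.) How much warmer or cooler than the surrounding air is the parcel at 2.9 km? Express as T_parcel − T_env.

Parcel:
  Dry to 2100 m: -9.9 × 1.5 km = -14.85°C, so T = -6.65°C.
  Saturated to 2900 m: -4.7 × 0.8 km = -3.76°C, so T = -10.41°C.
Environment:
  Environment, lower layer to 1800 m: -9.5 × 1.2 km = -11.4°C, so T = -3.2°C.
  Environment, upper layer to 2900 m: -11.5 × 1.1 km = -12.65°C, so T = -15.85°C.
T_parcel − T_env = -10.41 − (-15.85) = +5.44°C

+5.44°C (parcel warmer than environment)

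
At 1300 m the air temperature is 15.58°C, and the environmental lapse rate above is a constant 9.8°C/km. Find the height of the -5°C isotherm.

3400 m

Height above start = (15.58 − (-5)) / 9.8 = 2.1 km
Altitude = 1300 m + 2100 m = 3400 m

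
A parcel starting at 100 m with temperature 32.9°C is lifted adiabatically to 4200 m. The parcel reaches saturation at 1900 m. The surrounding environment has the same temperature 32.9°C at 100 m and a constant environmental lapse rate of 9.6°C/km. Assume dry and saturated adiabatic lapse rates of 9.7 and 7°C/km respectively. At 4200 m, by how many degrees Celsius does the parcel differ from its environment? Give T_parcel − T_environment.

+5.8°C (parcel warmer than environment)

Parcel:
  100–1900 m, dry: Δz = 1.8 km ⇒ ΔT = -17.46°C; T = 15.44°C
  1900–4200 m, saturated: Δz = 2.3 km ⇒ ΔT = -16.1°C; T = -0.66°C
Environment:
  100–4200 m, environment: Δz = 4.1 km ⇒ ΔT = -39.36°C; T = -6.46°C
T_parcel − T_env = -0.66 − (-6.46) = +5.8°C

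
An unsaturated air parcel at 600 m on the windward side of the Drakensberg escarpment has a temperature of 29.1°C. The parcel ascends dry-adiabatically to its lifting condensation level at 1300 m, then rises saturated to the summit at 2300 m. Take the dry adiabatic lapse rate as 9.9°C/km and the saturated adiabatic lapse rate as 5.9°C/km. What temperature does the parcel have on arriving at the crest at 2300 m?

600 → 1300 m (dry, 9.9°C/km): ΔT = -9.9 × 0.7 = -6.93°C → T = 22.17°C
1300 → 2300 m (saturated, 5.9°C/km): ΔT = -5.9 × 1 = -5.9°C → T = 16.27°C

16.27°C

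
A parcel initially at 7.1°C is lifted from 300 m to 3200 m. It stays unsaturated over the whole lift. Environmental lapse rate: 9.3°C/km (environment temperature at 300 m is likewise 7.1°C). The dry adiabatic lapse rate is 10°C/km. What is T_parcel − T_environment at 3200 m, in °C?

Parcel:
  Dry to 3200 m: -10 × 2.9 km = -29°C, so T = -21.9°C.
Environment:
  Environment to 3200 m: -9.3 × 2.9 km = -26.97°C, so T = -19.87°C.
T_parcel − T_env = -21.9 − (-19.87) = -2.03°C

-2.03°C (parcel cooler than environment)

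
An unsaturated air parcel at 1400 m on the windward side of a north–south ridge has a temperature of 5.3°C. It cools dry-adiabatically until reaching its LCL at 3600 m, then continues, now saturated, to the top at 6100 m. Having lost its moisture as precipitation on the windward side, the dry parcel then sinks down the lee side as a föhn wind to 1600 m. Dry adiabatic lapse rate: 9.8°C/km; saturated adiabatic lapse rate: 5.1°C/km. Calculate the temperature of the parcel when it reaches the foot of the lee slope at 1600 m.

15.09°C

From 1400 m to 3600 m (dry): cools by 9.8 × 2.2 = 21.56°C, giving -16.26°C.
From 3600 m to 6100 m (saturated): cools by 5.1 × 2.5 = 12.75°C, giving -29.01°C.
From 6100 m to 1600 m (dry descent): warms by 9.8 × 4.5 = 44.1°C, giving 15.09°C.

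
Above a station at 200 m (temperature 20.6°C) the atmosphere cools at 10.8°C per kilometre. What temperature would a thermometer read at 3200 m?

200–3200 m, environmental: Δz = 3 km ⇒ ΔT = -32.4°C; T = -11.8°C

-11.8°C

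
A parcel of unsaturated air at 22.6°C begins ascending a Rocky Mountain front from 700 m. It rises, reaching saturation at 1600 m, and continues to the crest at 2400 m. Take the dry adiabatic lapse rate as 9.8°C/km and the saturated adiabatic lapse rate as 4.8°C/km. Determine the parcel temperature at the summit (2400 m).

9.94°C

From 700 m to 1600 m (dry): cools by 9.8 × 0.9 = 8.82°C, giving 13.78°C.
From 1600 m to 2400 m (saturated): cools by 4.8 × 0.8 = 3.84°C, giving 9.94°C.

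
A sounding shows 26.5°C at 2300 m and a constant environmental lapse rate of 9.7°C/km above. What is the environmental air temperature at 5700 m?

-6.48°C

2300 → 5700 m (environmental, 9.7°C/km): ΔT = -9.7 × 3.4 = -32.98°C → T = -6.48°C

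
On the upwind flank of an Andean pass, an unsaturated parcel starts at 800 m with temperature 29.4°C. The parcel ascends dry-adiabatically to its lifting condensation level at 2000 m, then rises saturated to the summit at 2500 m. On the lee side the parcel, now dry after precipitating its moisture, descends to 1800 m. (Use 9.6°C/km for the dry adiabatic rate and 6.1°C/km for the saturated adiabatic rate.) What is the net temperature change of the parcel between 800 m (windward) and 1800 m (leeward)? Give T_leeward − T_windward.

From 800 m to 2000 m (dry): cools by 9.6 × 1.2 = 11.52°C, giving 17.88°C.
From 2000 m to 2500 m (saturated): cools by 6.1 × 0.5 = 3.05°C, giving 14.83°C.
From 2500 m to 1800 m (dry descent): warms by 9.6 × 0.7 = 6.72°C, giving 21.55°C.
Net change vs windward start: 21.55 − 29.4 = -7.85°C

-7.85°C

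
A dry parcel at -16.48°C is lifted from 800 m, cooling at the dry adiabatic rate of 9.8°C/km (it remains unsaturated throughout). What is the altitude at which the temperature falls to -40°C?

3200 m

Height above start = (-16.48 − (-40)) / 9.8 = 2.4 km
Altitude = 800 m + 2400 m = 3200 m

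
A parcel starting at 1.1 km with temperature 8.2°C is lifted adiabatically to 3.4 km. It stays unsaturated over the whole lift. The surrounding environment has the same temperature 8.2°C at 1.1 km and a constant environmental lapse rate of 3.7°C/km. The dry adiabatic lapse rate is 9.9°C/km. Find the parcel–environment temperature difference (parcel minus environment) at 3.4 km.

Parcel:
  1100–3400 m, dry: Δz = 2.3 km ⇒ ΔT = -22.77°C; T = -14.57°C
Environment:
  1100–3400 m, environment: Δz = 2.3 km ⇒ ΔT = -8.51°C; T = -0.31°C
T_parcel − T_env = -14.57 − (-0.31) = -14.26°C

-14.26°C (parcel cooler than environment)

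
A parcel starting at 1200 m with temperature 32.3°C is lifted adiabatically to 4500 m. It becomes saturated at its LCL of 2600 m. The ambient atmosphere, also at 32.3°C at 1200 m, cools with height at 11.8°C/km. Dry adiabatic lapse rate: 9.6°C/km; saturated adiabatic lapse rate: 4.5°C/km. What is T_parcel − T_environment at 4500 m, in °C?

Parcel:
  1200 → 2600 m (dry, 9.6°C/km): ΔT = -9.6 × 1.4 = -13.44°C → T = 18.86°C
  2600 → 4500 m (saturated, 4.5°C/km): ΔT = -4.5 × 1.9 = -8.55°C → T = 10.31°C
Environment:
  1200 → 4500 m (environment, 11.8°C/km): ΔT = -11.8 × 3.3 = -38.94°C → T = -6.64°C
T_parcel − T_env = 10.31 − (-6.64) = +16.95°C

+16.95°C (parcel warmer than environment)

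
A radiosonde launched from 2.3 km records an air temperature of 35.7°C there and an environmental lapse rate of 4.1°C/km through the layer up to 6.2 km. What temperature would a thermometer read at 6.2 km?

2300–6200 m, environmental: Δz = 3.9 km ⇒ ΔT = -15.99°C; T = 19.71°C

19.71°C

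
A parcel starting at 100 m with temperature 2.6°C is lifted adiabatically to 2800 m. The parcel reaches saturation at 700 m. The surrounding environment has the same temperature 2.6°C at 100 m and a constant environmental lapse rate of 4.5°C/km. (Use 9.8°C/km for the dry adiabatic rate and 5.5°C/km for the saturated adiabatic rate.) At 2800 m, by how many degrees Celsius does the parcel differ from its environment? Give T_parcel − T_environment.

Parcel:
  100 → 700 m (dry, 9.8°C/km): ΔT = -9.8 × 0.6 = -5.88°C → T = -3.28°C
  700 → 2800 m (saturated, 5.5°C/km): ΔT = -5.5 × 2.1 = -11.55°C → T = -14.83°C
Environment:
  100 → 2800 m (environment, 4.5°C/km): ΔT = -4.5 × 2.7 = -12.15°C → T = -9.55°C
T_parcel − T_env = -14.83 − (-9.55) = -5.28°C

-5.28°C (parcel cooler than environment)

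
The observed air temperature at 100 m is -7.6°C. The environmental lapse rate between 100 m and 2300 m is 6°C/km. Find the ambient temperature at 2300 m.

Environmental to 2300 m: -6 × 2.2 km = -13.2°C, so T = -20.8°C.

-20.8°C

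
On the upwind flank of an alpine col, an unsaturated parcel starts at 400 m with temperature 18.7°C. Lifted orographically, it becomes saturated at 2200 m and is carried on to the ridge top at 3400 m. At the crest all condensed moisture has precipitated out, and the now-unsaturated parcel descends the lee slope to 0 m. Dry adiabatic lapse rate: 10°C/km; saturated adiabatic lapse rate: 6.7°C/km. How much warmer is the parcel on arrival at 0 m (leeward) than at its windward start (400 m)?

+7.96°C

Dry to 2200 m: -10 × 1.8 km = -18°C, so T = 0.7°C.
Saturated to 3400 m: -6.7 × 1.2 km = -8.04°C, so T = -7.34°C.
Dry descent to 0 m: +10 × 3.4 km = +34°C, so T = 26.66°C.
Net change vs windward start: 26.66 − 18.7 = +7.96°C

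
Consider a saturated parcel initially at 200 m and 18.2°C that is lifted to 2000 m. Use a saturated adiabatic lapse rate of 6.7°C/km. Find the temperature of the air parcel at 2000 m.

From 200 m to 2000 m (saturated adiabatic): cools by 6.7 × 1.8 = 12.06°C, giving 6.14°C.

6.14°C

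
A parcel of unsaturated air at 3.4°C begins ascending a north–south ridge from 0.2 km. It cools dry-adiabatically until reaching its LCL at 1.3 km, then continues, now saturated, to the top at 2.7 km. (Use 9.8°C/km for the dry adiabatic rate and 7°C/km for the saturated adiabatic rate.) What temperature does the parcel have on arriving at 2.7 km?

Dry to 1300 m: -9.8 × 1.1 km = -10.78°C, so T = -7.38°C.
Saturated to 2700 m: -7 × 1.4 km = -9.8°C, so T = -17.18°C.

-17.18°C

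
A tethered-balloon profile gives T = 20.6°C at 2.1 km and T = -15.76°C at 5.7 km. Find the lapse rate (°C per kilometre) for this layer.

Γ = −ΔT/Δz = (20.6 − (-15.76)) / (5700 − 2100) m
  = 36.36°C / 3.6 km = 10.1°C/km

10.1°C/km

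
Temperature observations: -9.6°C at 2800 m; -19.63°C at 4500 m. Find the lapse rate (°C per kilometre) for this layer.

Γ = −ΔT/Δz = (-9.6 − (-19.63)) / (4500 − 2800) m
  = 10.03°C / 1.7 km = 5.9°C/km

5.9°C/km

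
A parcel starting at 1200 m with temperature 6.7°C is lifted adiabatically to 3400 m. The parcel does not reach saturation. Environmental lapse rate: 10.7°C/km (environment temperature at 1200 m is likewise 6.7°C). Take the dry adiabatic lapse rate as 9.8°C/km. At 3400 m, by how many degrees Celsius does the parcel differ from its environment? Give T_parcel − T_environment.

Parcel:
  1200–3400 m, dry: Δz = 2.2 km ⇒ ΔT = -21.56°C; T = -14.86°C
Environment:
  1200–3400 m, environment: Δz = 2.2 km ⇒ ΔT = -23.54°C; T = -16.84°C
T_parcel − T_env = -14.86 − (-16.84) = +1.98°C

+1.98°C (parcel warmer than environment)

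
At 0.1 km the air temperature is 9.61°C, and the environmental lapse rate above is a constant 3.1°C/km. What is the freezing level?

3.2 km

Height above start = (9.61 − 0) / 3.1 = 3.1 km
Altitude = 100 m + 3100 m = 3200 m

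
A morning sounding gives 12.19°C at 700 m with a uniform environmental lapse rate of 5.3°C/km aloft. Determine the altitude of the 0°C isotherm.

3000 m

Height above start = (12.19 − 0) / 5.3 = 2.3 km
Altitude = 700 m + 2300 m = 3000 m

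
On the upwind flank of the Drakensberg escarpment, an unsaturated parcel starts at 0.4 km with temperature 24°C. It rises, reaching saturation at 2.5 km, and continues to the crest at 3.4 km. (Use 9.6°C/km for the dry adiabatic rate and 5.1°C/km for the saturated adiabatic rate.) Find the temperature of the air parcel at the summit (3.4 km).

400 → 2500 m (dry, 9.6°C/km): ΔT = -9.6 × 2.1 = -20.16°C → T = 3.84°C
2500 → 3400 m (saturated, 5.1°C/km): ΔT = -5.1 × 0.9 = -4.59°C → T = -0.75°C

-0.75°C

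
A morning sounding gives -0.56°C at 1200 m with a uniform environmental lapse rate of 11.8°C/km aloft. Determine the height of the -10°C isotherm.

Height above start = (-0.56 − (-10)) / 11.8 = 0.8 km
Altitude = 1200 m + 800 m = 2000 m

2000 m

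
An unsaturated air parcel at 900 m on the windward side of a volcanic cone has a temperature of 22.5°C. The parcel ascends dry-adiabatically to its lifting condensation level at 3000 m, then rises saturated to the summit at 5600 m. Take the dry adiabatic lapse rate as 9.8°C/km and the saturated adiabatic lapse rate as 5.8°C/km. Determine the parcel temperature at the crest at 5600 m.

-13.16°C

900 → 3000 m (dry, 9.8°C/km): ΔT = -9.8 × 2.1 = -20.58°C → T = 1.92°C
3000 → 5600 m (saturated, 5.8°C/km): ΔT = -5.8 × 2.6 = -15.08°C → T = -13.16°C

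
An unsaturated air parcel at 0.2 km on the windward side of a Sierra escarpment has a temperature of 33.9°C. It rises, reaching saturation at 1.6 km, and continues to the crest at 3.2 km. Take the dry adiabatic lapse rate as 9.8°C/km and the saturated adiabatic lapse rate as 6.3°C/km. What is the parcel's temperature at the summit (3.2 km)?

10.1°C

200 → 1600 m (dry, 9.8°C/km): ΔT = -9.8 × 1.4 = -13.72°C → T = 20.18°C
1600 → 3200 m (saturated, 6.3°C/km): ΔT = -6.3 × 1.6 = -10.08°C → T = 10.1°C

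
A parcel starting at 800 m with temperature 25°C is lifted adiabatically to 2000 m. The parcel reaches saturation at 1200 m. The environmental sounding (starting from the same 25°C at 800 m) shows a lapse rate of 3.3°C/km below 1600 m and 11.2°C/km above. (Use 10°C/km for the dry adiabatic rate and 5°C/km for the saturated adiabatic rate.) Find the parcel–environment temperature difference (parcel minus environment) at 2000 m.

Parcel:
  800 → 1200 m (dry, 10°C/km): ΔT = -10 × 0.4 = -4°C → T = 21°C
  1200 → 2000 m (saturated, 5°C/km): ΔT = -5 × 0.8 = -4°C → T = 17°C
Environment:
  800 → 1600 m (environment, lower layer, 3.3°C/km): ΔT = -3.3 × 0.8 = -2.64°C → T = 22.36°C
  1600 → 2000 m (environment, upper layer, 11.2°C/km): ΔT = -11.2 × 0.4 = -4.48°C → T = 17.88°C
T_parcel − T_env = 17 − 17.88 = -0.88°C

-0.88°C (parcel cooler than environment)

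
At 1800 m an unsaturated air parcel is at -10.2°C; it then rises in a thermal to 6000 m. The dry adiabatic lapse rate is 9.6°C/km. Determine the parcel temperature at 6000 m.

From 1800 m to 6000 m (dry adiabatic): cools by 9.6 × 4.2 = 40.32°C, giving -50.52°C.

-50.52°C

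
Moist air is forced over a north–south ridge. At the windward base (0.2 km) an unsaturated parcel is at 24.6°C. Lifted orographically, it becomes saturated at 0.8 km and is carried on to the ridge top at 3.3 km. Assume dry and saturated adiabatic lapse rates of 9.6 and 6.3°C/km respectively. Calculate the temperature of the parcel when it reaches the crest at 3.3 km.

From 200 m to 800 m (dry): cools by 9.6 × 0.6 = 5.76°C, giving 18.84°C.
From 800 m to 3300 m (saturated): cools by 6.3 × 2.5 = 15.75°C, giving 3.09°C.

3.09°C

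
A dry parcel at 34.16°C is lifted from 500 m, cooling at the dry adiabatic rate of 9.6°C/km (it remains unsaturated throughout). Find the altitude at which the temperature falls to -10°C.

5100 m

Height above start = (34.16 − (-10)) / 9.6 = 4.6 km
Altitude = 500 m + 4600 m = 5100 m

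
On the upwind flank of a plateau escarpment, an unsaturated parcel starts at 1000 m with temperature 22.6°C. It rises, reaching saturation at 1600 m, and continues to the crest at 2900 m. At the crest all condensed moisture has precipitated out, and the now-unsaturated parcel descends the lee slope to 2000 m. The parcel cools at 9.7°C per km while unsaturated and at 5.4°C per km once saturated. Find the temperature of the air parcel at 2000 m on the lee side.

1000 → 1600 m (dry, 9.7°C/km): ΔT = -9.7 × 0.6 = -5.82°C → T = 16.78°C
1600 → 2900 m (saturated, 5.4°C/km): ΔT = -5.4 × 1.3 = -7.02°C → T = 9.76°C
2900 → 2000 m (dry descent, 9.7°C/km): ΔT = +9.7 × 0.9 = +8.73°C → T = 18.49°C

18.49°C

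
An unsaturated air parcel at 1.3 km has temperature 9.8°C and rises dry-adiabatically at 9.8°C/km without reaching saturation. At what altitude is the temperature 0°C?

2.3 km

Height above start = (9.8 − 0) / 9.8 = 1 km
Altitude = 1300 m + 1000 m = 2300 m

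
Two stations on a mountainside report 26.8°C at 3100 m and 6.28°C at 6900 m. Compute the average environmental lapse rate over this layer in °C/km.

5.4°C/km

Γ = −ΔT/Δz = (26.8 − 6.28) / (6900 − 3100) m
  = 20.52°C / 3.8 km = 5.4°C/km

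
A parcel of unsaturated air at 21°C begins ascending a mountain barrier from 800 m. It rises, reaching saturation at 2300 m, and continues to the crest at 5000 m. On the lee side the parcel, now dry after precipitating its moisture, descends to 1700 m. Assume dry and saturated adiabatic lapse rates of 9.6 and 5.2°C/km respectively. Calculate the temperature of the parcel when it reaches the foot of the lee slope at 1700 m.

Dry to 2300 m: -9.6 × 1.5 km = -14.4°C, so T = 6.6°C.
Saturated to 5000 m: -5.2 × 2.7 km = -14.04°C, so T = -7.44°C.
Dry descent to 1700 m: +9.6 × 3.3 km = +31.68°C, so T = 24.24°C.

24.24°C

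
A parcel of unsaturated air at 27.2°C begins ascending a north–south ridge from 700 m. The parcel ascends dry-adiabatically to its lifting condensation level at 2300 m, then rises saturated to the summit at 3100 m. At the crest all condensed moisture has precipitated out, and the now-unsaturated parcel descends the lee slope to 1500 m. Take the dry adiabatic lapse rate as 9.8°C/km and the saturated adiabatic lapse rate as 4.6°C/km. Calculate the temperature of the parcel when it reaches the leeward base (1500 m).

23.52°C

700 → 2300 m (dry, 9.8°C/km): ΔT = -9.8 × 1.6 = -15.68°C → T = 11.52°C
2300 → 3100 m (saturated, 4.6°C/km): ΔT = -4.6 × 0.8 = -3.68°C → T = 7.84°C
3100 → 1500 m (dry descent, 9.8°C/km): ΔT = +9.8 × 1.6 = +15.68°C → T = 23.52°C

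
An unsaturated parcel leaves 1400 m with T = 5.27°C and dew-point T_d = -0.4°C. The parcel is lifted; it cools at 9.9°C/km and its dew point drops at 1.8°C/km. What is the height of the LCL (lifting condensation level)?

2100 m

T and T_d converge at 9.9 − 1.8 = 8.1°C per km
Height above start = (5.27 − (-0.4)) / 8.1 = 0.7 km
LCL altitude = 1400 m + 700 m = 2100 m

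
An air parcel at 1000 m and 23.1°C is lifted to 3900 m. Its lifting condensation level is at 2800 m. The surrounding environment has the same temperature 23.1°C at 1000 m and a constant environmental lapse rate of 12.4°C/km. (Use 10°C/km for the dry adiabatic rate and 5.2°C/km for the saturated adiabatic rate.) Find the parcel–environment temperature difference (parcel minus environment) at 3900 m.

Parcel:
  Dry to 2800 m: -10 × 1.8 km = -18°C, so T = 5.1°C.
  Saturated to 3900 m: -5.2 × 1.1 km = -5.72°C, so T = -0.62°C.
Environment:
  Environment to 3900 m: -12.4 × 2.9 km = -35.96°C, so T = -12.86°C.
T_parcel − T_env = -0.62 − (-12.86) = +12.24°C

+12.24°C (parcel warmer than environment)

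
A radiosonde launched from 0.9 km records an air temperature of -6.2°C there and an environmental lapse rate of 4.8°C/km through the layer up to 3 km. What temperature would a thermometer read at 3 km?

Environmental to 3000 m: -4.8 × 2.1 km = -10.08°C, so T = -16.28°C.

-16.28°C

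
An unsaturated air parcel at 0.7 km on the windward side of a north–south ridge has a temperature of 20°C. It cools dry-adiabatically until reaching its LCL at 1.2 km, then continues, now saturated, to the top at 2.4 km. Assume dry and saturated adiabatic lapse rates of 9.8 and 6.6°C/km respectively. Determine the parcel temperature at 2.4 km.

7.18°C

From 700 m to 1200 m (dry): cools by 9.8 × 0.5 = 4.9°C, giving 15.1°C.
From 1200 m to 2400 m (saturated): cools by 6.6 × 1.2 = 7.92°C, giving 7.18°C.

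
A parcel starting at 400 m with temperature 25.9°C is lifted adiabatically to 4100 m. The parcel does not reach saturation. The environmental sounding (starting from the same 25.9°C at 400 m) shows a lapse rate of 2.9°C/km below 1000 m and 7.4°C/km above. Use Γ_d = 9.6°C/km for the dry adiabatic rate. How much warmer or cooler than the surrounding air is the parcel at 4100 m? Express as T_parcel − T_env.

-10.84°C (parcel cooler than environment)

Parcel:
  400 → 4100 m (dry, 9.6°C/km): ΔT = -9.6 × 3.7 = -35.52°C → T = -9.62°C
Environment:
  400 → 1000 m (environment, lower layer, 2.9°C/km): ΔT = -2.9 × 0.6 = -1.74°C → T = 24.16°C
  1000 → 4100 m (environment, upper layer, 7.4°C/km): ΔT = -7.4 × 3.1 = -22.94°C → T = 1.22°C
T_parcel − T_env = -9.62 − 1.22 = -10.84°C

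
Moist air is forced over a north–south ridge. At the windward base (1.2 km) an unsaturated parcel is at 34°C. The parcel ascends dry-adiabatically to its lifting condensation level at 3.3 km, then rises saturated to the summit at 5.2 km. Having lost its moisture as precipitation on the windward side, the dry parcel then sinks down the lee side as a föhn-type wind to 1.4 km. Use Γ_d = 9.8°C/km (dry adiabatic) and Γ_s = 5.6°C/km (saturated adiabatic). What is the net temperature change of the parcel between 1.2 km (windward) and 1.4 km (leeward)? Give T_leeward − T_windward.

+6.02°C

1200–3300 m, dry: Δz = 2.1 km ⇒ ΔT = -20.58°C; T = 13.42°C
3300–5200 m, saturated: Δz = 1.9 km ⇒ ΔT = -10.64°C; T = 2.78°C
5200–1400 m, dry descent: Δz = 3.8 km ⇒ ΔT = +37.24°C; T = 40.02°C
Net change vs windward start: 40.02 − 34 = +6.02°C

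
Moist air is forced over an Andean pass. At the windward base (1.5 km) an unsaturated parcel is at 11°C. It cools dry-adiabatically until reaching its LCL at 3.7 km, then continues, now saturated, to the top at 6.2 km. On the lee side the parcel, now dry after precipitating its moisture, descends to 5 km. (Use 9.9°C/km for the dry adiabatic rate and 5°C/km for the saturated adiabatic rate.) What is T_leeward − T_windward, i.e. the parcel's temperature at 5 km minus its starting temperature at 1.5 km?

1500–3700 m, dry: Δz = 2.2 km ⇒ ΔT = -21.78°C; T = -10.78°C
3700–6200 m, saturated: Δz = 2.5 km ⇒ ΔT = -12.5°C; T = -23.28°C
6200–5000 m, dry descent: Δz = 1.2 km ⇒ ΔT = +11.88°C; T = -11.4°C
Net change vs windward start: -11.4 − 11 = -22.4°C

-22.4°C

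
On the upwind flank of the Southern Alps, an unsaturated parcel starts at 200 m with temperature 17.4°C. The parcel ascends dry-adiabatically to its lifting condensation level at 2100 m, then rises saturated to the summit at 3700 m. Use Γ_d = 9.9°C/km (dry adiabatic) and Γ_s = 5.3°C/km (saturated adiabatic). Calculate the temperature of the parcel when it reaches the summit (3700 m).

-9.89°C

Dry to 2100 m: -9.9 × 1.9 km = -18.81°C, so T = -1.41°C.
Saturated to 3700 m: -5.3 × 1.6 km = -8.48°C, so T = -9.89°C.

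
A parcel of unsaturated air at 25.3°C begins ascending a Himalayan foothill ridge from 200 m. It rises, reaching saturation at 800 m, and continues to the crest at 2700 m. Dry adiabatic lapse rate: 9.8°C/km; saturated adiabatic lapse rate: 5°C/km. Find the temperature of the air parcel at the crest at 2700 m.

200–800 m, dry: Δz = 0.6 km ⇒ ΔT = -5.88°C; T = 19.42°C
800–2700 m, saturated: Δz = 1.9 km ⇒ ΔT = -9.5°C; T = 9.92°C

9.92°C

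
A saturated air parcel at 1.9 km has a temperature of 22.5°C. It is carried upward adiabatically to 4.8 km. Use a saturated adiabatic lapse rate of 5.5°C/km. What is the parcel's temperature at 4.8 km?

6.55°C

From 1900 m to 4800 m (saturated adiabatic): cools by 5.5 × 2.9 = 15.95°C, giving 6.55°C.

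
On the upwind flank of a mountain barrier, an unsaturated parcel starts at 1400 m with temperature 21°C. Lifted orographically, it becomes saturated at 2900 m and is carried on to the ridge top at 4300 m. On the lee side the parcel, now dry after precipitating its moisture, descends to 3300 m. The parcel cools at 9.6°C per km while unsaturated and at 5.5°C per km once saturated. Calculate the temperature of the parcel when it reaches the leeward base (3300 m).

1400–2900 m, dry: Δz = 1.5 km ⇒ ΔT = -14.4°C; T = 6.6°C
2900–4300 m, saturated: Δz = 1.4 km ⇒ ΔT = -7.7°C; T = -1.1°C
4300–3300 m, dry descent: Δz = 1 km ⇒ ΔT = +9.6°C; T = 8.5°C

8.5°C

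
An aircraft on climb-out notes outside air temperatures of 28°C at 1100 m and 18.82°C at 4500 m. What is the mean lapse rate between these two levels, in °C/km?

2.7°C/km

Γ = −ΔT/Δz = (28 − 18.82) / (4500 − 1100) m
  = 9.18°C / 3.4 km = 2.7°C/km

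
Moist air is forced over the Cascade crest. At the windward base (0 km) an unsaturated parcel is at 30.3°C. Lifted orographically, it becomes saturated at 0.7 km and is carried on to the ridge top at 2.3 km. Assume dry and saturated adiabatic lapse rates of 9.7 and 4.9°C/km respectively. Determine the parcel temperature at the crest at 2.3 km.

Dry to 700 m: -9.7 × 0.7 km = -6.79°C, so T = 23.51°C.
Saturated to 2300 m: -4.9 × 1.6 km = -7.84°C, so T = 15.67°C.

15.67°C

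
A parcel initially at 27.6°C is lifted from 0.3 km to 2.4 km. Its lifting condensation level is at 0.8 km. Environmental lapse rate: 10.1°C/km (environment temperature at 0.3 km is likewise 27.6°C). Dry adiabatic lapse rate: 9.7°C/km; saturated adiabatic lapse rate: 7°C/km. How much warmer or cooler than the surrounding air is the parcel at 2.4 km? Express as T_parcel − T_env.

+5.16°C (parcel warmer than environment)

Parcel:
  300 → 800 m (dry, 9.7°C/km): ΔT = -9.7 × 0.5 = -4.85°C → T = 22.75°C
  800 → 2400 m (saturated, 7°C/km): ΔT = -7 × 1.6 = -11.2°C → T = 11.55°C
Environment:
  300 → 2400 m (environment, 10.1°C/km): ΔT = -10.1 × 2.1 = -21.21°C → T = 6.39°C
T_parcel − T_env = 11.55 − 6.39 = +5.16°C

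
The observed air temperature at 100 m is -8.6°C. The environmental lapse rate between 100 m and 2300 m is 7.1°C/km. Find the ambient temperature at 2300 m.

-24.22°C

100–2300 m, environmental: Δz = 2.2 km ⇒ ΔT = -15.62°C; T = -24.22°C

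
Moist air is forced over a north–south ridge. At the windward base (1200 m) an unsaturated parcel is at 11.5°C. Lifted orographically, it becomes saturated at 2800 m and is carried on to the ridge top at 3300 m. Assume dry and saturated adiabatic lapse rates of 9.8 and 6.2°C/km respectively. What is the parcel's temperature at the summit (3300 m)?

Dry to 2800 m: -9.8 × 1.6 km = -15.68°C, so T = -4.18°C.
Saturated to 3300 m: -6.2 × 0.5 km = -3.1°C, so T = -7.28°C.

-7.28°C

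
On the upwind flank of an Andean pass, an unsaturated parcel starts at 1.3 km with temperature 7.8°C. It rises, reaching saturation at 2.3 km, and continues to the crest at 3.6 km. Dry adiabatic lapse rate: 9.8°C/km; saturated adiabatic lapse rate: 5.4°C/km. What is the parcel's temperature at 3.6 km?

1300–2300 m, dry: Δz = 1 km ⇒ ΔT = -9.8°C; T = -2°C
2300–3600 m, saturated: Δz = 1.3 km ⇒ ΔT = -7.02°C; T = -9.02°C

-9.02°C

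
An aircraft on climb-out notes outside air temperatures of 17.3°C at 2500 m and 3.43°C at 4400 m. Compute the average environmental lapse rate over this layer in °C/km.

7.3°C/km

Γ = −ΔT/Δz = (17.3 − 3.43) / (4400 − 2500) m
  = 13.87°C / 1.9 km = 7.3°C/km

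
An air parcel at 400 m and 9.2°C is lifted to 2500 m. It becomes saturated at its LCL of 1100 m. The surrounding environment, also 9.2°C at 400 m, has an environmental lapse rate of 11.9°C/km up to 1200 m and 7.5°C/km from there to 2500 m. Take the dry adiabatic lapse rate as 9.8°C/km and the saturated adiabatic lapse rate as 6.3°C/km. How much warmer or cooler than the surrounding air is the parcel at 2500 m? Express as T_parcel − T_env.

+3.59°C (parcel warmer than environment)

Parcel:
  400 → 1100 m (dry, 9.8°C/km): ΔT = -9.8 × 0.7 = -6.86°C → T = 2.34°C
  1100 → 2500 m (saturated, 6.3°C/km): ΔT = -6.3 × 1.4 = -8.82°C → T = -6.48°C
Environment:
  400 → 1200 m (environment, lower layer, 11.9°C/km): ΔT = -11.9 × 0.8 = -9.52°C → T = -0.32°C
  1200 → 2500 m (environment, upper layer, 7.5°C/km): ΔT = -7.5 × 1.3 = -9.75°C → T = -10.07°C
T_parcel − T_env = -6.48 − (-10.07) = +3.59°C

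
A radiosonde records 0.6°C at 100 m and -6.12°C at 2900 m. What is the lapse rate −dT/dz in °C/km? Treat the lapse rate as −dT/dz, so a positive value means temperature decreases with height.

Γ = −ΔT/Δz = (0.6 − (-6.12)) / (2900 − 100) m
  = 6.72°C / 2.8 km = 2.4°C/km

2.4°C/km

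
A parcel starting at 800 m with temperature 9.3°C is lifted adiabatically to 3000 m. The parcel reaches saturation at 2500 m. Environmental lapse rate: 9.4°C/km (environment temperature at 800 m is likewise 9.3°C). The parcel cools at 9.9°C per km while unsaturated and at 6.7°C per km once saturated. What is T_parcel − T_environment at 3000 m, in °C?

Parcel:
  From 800 m to 2500 m (dry): cools by 9.9 × 1.7 = 16.83°C, giving -7.53°C.
  From 2500 m to 3000 m (saturated): cools by 6.7 × 0.5 = 3.35°C, giving -10.88°C.
Environment:
  From 800 m to 3000 m (environment): cools by 9.4 × 2.2 = 20.68°C, giving -11.38°C.
T_parcel − T_env = -10.88 − (-11.38) = +0.5°C

+0.5°C (parcel warmer than environment)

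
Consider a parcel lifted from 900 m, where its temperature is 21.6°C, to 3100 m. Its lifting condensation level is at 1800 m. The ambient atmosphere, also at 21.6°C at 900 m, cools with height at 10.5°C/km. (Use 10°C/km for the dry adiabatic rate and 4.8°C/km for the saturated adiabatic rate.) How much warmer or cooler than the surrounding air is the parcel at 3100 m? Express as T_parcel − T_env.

Parcel:
  From 900 m to 1800 m (dry): cools by 10 × 0.9 = 9°C, giving 12.6°C.
  From 1800 m to 3100 m (saturated): cools by 4.8 × 1.3 = 6.24°C, giving 6.36°C.
Environment:
  From 900 m to 3100 m (environment): cools by 10.5 × 2.2 = 23.1°C, giving -1.5°C.
T_parcel − T_env = 6.36 − (-1.5) = +7.86°C

+7.86°C (parcel warmer than environment)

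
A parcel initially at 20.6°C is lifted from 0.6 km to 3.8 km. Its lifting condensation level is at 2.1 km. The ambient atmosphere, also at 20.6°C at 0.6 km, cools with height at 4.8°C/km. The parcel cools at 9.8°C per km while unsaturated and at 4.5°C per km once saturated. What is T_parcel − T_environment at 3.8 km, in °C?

Parcel:
  600–2100 m, dry: Δz = 1.5 km ⇒ ΔT = -14.7°C; T = 5.9°C
  2100–3800 m, saturated: Δz = 1.7 km ⇒ ΔT = -7.65°C; T = -1.75°C
Environment:
  600–3800 m, environment: Δz = 3.2 km ⇒ ΔT = -15.36°C; T = 5.24°C
T_parcel − T_env = -1.75 − 5.24 = -6.99°C

-6.99°C (parcel cooler than environment)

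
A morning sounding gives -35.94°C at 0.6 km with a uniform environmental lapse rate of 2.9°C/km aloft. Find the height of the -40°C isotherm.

2 km

Height above start = (-35.94 − (-40)) / 2.9 = 1.4 km
Altitude = 600 m + 1400 m = 2000 m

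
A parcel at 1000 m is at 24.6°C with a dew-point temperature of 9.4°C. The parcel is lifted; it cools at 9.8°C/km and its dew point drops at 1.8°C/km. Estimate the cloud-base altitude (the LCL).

T and T_d converge at 9.8 − 1.8 = 8°C per km
Height above start = (24.6 − 9.4) / 8 = 1.9 km
LCL altitude = 1000 m + 1900 m = 2900 m

2900 m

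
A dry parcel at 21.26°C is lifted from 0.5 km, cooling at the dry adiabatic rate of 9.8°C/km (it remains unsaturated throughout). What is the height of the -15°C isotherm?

Height above start = (21.26 − (-15)) / 9.8 = 3.7 km
Altitude = 500 m + 3700 m = 4200 m

4.2 km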